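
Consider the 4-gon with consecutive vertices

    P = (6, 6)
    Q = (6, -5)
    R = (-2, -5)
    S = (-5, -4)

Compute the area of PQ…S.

64.5

Apply the shoelace formula: 2A = Σ (x_i·y_{i+1} − x_{i+1}·y_i), indices taken mod 4.
Σ = (-66) + (-40) + (-17) + (-6) = -129
Area = |Σ|/2 = 64.5.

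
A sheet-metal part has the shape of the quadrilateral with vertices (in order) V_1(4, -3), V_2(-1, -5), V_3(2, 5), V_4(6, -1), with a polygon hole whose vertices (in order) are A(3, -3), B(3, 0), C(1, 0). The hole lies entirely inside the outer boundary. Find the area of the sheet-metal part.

29

Outer boundary:
Apply the shoelace formula: 2A = Σ (x_i·y_{i+1} − x_{i+1}·y_i), indices taken mod 4.
Cross-terms: -23, 5, -32, -14  ⇒  Σ = -64
Area = |Σ|/2 = 32.
Hole:
Apply the shoelace (surveyor's) formula: 2A = Σ (x_i·y_{i+1} − x_{i+1}·y_i), indices taken mod 3.
Cross-terms: 9, 0, -3  ⇒  Σ = 6
Area = |Σ|/2 = 3.
Net area = 32 − 3 = 29.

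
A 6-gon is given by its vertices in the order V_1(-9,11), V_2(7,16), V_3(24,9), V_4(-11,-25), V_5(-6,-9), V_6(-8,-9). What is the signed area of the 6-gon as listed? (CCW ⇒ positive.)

-640.5

Apply the surveyor's formula: 2A = Σ (x_i·y_{i+1} − x_{i+1}·y_i), indices taken mod 6.
Σ = (-221) + (-321) + (-501) + (-51) + (-18) + (-169) = -1281
Signed area = Σ/2 = -640.5 (negative ⇒ clockwise traversal).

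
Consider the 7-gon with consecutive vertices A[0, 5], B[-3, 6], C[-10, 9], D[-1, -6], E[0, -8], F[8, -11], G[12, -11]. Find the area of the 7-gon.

146.5

Σ = (15) + (33) + (69) + (8) + (64) + (44) + (60) = 293
Area = |Σ|/2 = 146.5.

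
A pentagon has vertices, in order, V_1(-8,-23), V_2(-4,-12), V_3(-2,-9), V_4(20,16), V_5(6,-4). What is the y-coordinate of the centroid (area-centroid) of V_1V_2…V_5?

-223/39

Apply the shoelace formula. First the cross-terms c_i = x_i·y_{i+1} − x_{i+1}·y_i:
  4, 12, 148, -176, -170  ⇒  2A = -182, A = -91.
Then Σ (y_i + y_{i+1})·c_i = 3122, so ȳ = 3122 / (6·(-91)) = -223/39.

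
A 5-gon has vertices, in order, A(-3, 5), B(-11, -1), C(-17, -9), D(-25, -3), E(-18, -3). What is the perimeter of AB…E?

54

|AB| = √((-8)² + (-6)²) = √100 = 10
|BC| = √((-6)² + (-8)²) = √100 = 10
|CD| = √((-8)² + (6)²) = √100 = 10
|DE| = √((7)² + (0)²) = √49 = 7
|EA| = √((15)² + (8)²) = √289 = 17
Perimeter = 10 + 10 + 10 + 7 + 17 = 54.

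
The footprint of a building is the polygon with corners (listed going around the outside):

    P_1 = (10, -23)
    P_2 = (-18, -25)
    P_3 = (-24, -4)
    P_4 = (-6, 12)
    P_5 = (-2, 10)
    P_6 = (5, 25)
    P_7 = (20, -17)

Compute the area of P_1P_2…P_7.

Σ = (-664) + (-528) + (-312) + (-36) + (-100) + (-585) + (-290) = -2515
Area = |Σ|/2 = 1257.5.

1257.5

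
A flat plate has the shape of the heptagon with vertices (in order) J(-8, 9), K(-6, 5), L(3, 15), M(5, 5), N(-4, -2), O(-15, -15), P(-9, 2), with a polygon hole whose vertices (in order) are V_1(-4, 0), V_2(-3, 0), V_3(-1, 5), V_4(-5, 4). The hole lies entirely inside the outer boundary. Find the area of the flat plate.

Outer boundary:
Apply the surveyor's formula: 2A = Σ (x_i·y_{i+1} − x_{i+1}·y_i), indices taken mod 7.
Σ = (14) + (-105) + (-60) + (10) + (30) + (-165) + (-65) = -341
Area = |Σ|/2 = 170.5.
Hole:
Cross-terms: 0, -15, 21, 16  ⇒  Σ = 22
Area = |Σ|/2 = 11.
Net area = 170.5 − 11 = 159.5.

159.5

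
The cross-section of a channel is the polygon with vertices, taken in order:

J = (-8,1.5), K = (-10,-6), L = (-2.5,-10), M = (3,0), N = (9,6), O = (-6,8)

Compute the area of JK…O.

179.5

Σ = (63) + (85) + (30) + (18) + (108) + (55) = 359
Area = |Σ|/2 = 179.5.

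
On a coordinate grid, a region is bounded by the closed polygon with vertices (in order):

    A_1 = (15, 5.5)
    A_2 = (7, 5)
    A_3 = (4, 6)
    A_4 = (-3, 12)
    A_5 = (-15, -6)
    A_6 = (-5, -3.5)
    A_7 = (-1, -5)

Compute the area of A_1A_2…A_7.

218

Σ = (36.5) + (22) + (66) + (198) + (22.5) + (21.5) + (69.5) = 436
Area = |Σ|/2 = 218.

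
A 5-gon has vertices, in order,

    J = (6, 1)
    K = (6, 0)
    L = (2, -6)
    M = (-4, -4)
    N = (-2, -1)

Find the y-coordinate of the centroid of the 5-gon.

-275/111

Apply Gauss's area formula. First the cross-terms c_i = x_i·y_{i+1} − x_{i+1}·y_i:
  -6, -36, -32, -4, 4  ⇒  2A = -74, A = -37.
Then Σ (y_i + y_{i+1})·c_i = 550, so ȳ = 550 / (6·(-37)) = -275/111.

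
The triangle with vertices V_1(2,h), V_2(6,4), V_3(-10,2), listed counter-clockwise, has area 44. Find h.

Write out the shoelace sum; only the two edges meeting at V_1 involve h:
2·Area = [((-10)·h − 2·2) + (2·4 − 6·h)] + 52
       = -16·h + 56 = 88
⇒ h = -2.

-2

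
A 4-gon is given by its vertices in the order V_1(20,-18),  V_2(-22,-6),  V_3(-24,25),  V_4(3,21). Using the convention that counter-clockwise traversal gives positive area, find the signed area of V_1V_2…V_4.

-1131.5

V_1→V_2: (20)(-6) − (-22)(-18) = -516
V_2→V_3: (-22)(25) − (-24)(-6) = -694
V_3→V_4: (-24)(21) − (3)(25) = -579
V_4→V_1: (3)(-18) − (20)(21) = -474
Σ = -2263
Signed area = Σ/2 = -1131.5 (negative ⇒ clockwise traversal).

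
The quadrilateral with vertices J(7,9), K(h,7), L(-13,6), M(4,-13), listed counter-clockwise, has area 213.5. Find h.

The doubled signed area Σ (x_i y_{i+1} − x_{i+1} y_i) is linear in h.
With h=0 it equals 412; the coefficient of h is -3 (from the two edges through K).
So -3·h + 412 = 2·213.5 = 427 ⇒ h = -5.

-5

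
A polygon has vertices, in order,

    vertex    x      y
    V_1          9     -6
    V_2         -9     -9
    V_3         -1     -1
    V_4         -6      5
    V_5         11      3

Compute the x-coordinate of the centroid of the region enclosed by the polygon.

Apply the surveyor's formula. First the cross-terms c_i = x_i·y_{i+1} − x_{i+1}·y_i:
  -135, 0, -11, -73, -93  ⇒  2A = -312, A = -156.
Then Σ (x_i + x_{i+1})·c_i = -2148, so x̄ = -2148 / (6·(-156)) = 179/78.

179/78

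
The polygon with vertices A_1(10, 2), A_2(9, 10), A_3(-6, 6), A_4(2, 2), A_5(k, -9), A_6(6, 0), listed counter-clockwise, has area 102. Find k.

Write out the shoelace sum; only the two edges meeting at A_5 involve k:
2·Area = [(2·(-9) − k·2) + (k·0 − 6·(-9))] + 184
       = -2·k + 220 = 204
⇒ k = 8.

8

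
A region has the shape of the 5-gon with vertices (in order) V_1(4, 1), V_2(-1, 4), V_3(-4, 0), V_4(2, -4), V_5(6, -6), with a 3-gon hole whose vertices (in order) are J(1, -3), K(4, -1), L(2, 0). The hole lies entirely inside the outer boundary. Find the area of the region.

42

Outer boundary:
Apply Gauss's area formula: 2A = Σ (x_i·y_{i+1} − x_{i+1}·y_i), indices taken mod 5.
Cross-terms: 17, 16, 16, 12, 30  ⇒  Σ = 91
Area = |Σ|/2 = 45.5.
Hole:
J→K: (1)(-1) − (4)(-3) = 11
K→L: (4)(0) − (2)(-1) = 2
L→J: (2)(-3) − (1)(0) = -6
Σ = 7
Area = |Σ|/2 = 3.5.
Net area = 45.5 − 3.5 = 42.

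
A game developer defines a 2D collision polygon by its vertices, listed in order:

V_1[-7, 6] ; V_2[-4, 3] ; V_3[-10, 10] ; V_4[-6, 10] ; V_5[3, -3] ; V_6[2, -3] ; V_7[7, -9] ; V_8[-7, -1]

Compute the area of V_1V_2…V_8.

89

Apply the shoelace (surveyor's) formula: 2A = Σ (x_i·y_{i+1} − x_{i+1}·y_i), indices taken mod 8.
Σ = (3) + (-10) + (-40) + (-12) + (-3) + (3) + (-70) + (-49) = -178
Area = |Σ|/2 = 89.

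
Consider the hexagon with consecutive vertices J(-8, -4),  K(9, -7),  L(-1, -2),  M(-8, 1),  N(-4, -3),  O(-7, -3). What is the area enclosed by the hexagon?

Apply Gauss's area formula: 2A = Σ (x_i·y_{i+1} − x_{i+1}·y_i), indices taken mod 6.
Σ = (92) + (-25) + (-17) + (28) + (-9) + (4) = 73
Area = |Σ|/2 = 36.5.

36.5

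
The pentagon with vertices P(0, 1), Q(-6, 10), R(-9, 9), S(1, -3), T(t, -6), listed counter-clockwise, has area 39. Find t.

Write out the shoelace sum; only the two edges meeting at T involve t:
2·Area = [(1·(-6) − t·(-3)) + (t·1 − 0·(-6))] + 60
       = 4·t + 54 = 78
⇒ t = 6.

6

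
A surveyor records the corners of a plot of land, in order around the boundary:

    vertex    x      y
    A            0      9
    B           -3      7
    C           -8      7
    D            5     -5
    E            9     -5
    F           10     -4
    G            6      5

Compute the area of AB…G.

Apply the shoelace formula: 2A = Σ (x_i·y_{i+1} − x_{i+1}·y_i), indices taken mod 7.
Cross-terms: 27, 35, 5, 20, 14, 74, 54  ⇒  Σ = 229
Area = |Σ|/2 = 114.5.

114.5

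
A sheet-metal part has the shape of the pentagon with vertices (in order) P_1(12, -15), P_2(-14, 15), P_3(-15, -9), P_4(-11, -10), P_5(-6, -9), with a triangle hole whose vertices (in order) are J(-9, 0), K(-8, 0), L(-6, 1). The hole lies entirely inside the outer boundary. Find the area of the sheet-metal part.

304

Outer boundary:
Σ = (-30) + (351) + (51) + (39) + (198) = 609
Area = |Σ|/2 = 304.5.
Hole:
Apply Gauss's area formula: 2A = Σ (x_i·y_{i+1} − x_{i+1}·y_i), indices taken mod 3.
Σ = (0) + (-8) + (9) = 1
Area = |Σ|/2 = 0.5.
Net area = 304.5 − 0.5 = 304.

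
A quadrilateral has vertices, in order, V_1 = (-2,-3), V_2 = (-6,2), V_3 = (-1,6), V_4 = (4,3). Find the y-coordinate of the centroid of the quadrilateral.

493/267

Apply the surveyor's formula. First the cross-terms c_i = x_i·y_{i+1} − x_{i+1}·y_i:
  -22, -34, -27, -6  ⇒  2A = -89, A = -44.5.
Then Σ (y_i + y_{i+1})·c_i = -493, so ȳ = -493 / (6·(-44.5)) = 493/267.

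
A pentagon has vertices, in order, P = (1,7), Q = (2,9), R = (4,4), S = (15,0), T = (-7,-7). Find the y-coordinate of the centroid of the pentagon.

Apply the surveyor's formula. First the cross-terms c_i = x_i·y_{i+1} − x_{i+1}·y_i:
  -5, -28, -60, -105, -42  ⇒  2A = -240, A = -120.
Then Σ (y_i + y_{i+1})·c_i = 51, so ȳ = 51 / (6·(-120)) = -17/240.

-17/240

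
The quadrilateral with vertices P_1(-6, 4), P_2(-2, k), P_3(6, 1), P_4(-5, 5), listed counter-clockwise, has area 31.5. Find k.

-1

Write out the shoelace sum; only the two edges meeting at P_2 involve k:
2·Area = [((-6)·k − (-2)·4) + ((-2)·1 − 6·k)] + 45
       = -12·k + 51 = 63
⇒ k = -1.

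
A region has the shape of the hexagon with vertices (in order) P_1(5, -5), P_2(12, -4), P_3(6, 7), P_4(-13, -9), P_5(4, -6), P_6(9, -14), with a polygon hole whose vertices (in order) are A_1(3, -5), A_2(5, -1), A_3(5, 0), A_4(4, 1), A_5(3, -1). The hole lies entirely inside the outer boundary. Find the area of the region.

154.5

Outer boundary:
Apply the shoelace (surveyor's) formula: 2A = Σ (x_i·y_{i+1} − x_{i+1}·y_i), indices taken mod 6.
Σ = (40) + (108) + (37) + (114) + (-2) + (25) = 322
Area = |Σ|/2 = 161.
Hole:
Σ = (22) + (5) + (5) + (-7) + (-12) = 13
Area = |Σ|/2 = 6.5.
Net area = 161 − 6.5 = 154.5.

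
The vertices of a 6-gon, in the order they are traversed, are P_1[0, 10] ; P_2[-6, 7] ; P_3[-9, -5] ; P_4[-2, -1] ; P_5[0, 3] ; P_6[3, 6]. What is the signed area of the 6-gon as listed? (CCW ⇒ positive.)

Apply the shoelace (surveyor's) formula: 2A = Σ (x_i·y_{i+1} − x_{i+1}·y_i), indices taken mod 6.
P_1→P_2: (0)(7) − (-6)(10) = 60
P_2→P_3: (-6)(-5) − (-9)(7) = 93
P_3→P_4: (-9)(-1) − (-2)(-5) = -1
P_4→P_5: (-2)(3) − (0)(-1) = -6
P_5→P_6: (0)(6) − (3)(3) = -9
P_6→P_1: (3)(10) − (0)(6) = 30
Σ = 167
Signed area = Σ/2 = 83.5 (positive ⇒ counter-clockwise traversal).

83.5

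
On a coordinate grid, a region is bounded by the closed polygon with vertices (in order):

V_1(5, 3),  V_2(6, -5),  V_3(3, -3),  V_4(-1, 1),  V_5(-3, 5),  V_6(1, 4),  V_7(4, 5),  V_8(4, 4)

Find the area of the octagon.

Σ = (-43) + (-3) + (0) + (-2) + (-17) + (-11) + (-4) + (-8) = -88
Area = |Σ|/2 = 44.

44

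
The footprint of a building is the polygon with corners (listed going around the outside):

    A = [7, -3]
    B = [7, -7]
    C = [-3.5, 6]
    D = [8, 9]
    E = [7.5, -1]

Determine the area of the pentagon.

90.5

Cross-terms: -28, 17.5, -79.5, -75.5, -15.5  ⇒  Σ = -181
Area = |Σ|/2 = 90.5.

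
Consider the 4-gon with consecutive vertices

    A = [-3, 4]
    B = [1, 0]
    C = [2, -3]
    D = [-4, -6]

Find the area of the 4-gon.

Σ = (-4) + (-3) + (-24) + (-34) = -65
Area = |Σ|/2 = 32.5.

32.5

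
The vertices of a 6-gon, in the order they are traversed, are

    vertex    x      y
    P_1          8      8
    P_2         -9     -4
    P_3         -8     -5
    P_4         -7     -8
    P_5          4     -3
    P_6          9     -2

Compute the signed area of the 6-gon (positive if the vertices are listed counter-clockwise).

Apply the surveyor's formula: 2A = Σ (x_i·y_{i+1} − x_{i+1}·y_i), indices taken mod 6.
Σ = (40) + (13) + (29) + (53) + (19) + (88) = 242
Signed area = Σ/2 = 121 (positive ⇒ counter-clockwise traversal).

121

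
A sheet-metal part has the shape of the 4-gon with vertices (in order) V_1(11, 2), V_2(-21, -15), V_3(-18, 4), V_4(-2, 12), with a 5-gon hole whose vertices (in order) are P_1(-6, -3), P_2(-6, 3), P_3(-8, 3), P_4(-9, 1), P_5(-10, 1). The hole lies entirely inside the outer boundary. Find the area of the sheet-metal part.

397.5

Outer boundary:
Σ = (-123) + (-354) + (-208) + (-136) = -821
Area = |Σ|/2 = 410.5.
Hole:
Σ = (-36) + (6) + (19) + (1) + (36) = 26
Area = |Σ|/2 = 13.
Net area = 410.5 − 13 = 397.5.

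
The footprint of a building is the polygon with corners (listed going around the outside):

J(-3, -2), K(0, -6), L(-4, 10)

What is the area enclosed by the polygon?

16

Cross-terms: 18, -24, 38  ⇒  Σ = 32
Area = |Σ|/2 = 16.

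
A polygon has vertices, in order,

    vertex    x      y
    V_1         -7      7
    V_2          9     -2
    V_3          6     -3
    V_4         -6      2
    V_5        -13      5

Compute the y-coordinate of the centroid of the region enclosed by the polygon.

Apply the shoelace (surveyor's) formula. First the cross-terms c_i = x_i·y_{i+1} − x_{i+1}·y_i:
  -49, -15, -6, -4, -56  ⇒  2A = -130, A = -65.
Then Σ (y_i + y_{i+1})·c_i = -864, so ȳ = -864 / (6·(-65)) = 144/65.

144/65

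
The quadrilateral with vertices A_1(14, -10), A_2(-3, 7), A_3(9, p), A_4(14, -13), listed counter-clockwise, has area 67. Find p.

-12

Write out the shoelace sum; only the two edges meeting at A_3 involve p:
2·Area = [((-3)·p − 9·7) + (9·(-13) − 14·p)] + 110
       = -17·p + -70 = 134
⇒ p = -12.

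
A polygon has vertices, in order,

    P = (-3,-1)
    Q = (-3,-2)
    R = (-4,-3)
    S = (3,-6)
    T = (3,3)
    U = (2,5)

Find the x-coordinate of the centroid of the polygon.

Apply the surveyor's formula. First the cross-terms c_i = x_i·y_{i+1} − x_{i+1}·y_i:
  3, 1, 33, 27, 9, 13  ⇒  2A = 86, A = 43.
Then Σ (x_i + x_{i+1})·c_i = 136, so x̄ = 136 / (6·43) = 68/129.

68/129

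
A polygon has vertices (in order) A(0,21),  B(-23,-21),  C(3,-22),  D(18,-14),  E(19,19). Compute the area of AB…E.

1206.5

Cross-terms: 483, 569, 354, 608, 399  ⇒  Σ = 2413
Area = |Σ|/2 = 1206.5.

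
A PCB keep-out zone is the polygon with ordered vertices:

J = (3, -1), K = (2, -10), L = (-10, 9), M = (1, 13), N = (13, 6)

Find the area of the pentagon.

Σ = (-28) + (-82) + (-139) + (-163) + (-31) = -443
Area = |Σ|/2 = 221.5.

221.5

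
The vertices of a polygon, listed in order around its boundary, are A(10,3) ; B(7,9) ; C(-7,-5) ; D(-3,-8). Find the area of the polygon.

104.5

Apply the surveyor's formula: 2A = Σ (x_i·y_{i+1} − x_{i+1}·y_i), indices taken mod 4.
Σ = (69) + (28) + (41) + (71) = 209
Area = |Σ|/2 = 104.5.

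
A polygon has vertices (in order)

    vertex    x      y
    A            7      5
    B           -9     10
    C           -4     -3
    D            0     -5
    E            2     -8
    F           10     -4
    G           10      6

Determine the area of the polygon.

196

A→B: (7)(10) − (-9)(5) = 115
B→C: (-9)(-3) − (-4)(10) = 67
C→D: (-4)(-5) − (0)(-3) = 20
D→E: (0)(-8) − (2)(-5) = 10
E→F: (2)(-4) − (10)(-8) = 72
F→G: (10)(6) − (10)(-4) = 100
G→A: (10)(5) − (7)(6) = 8
Σ = 392
Area = |Σ|/2 = 196.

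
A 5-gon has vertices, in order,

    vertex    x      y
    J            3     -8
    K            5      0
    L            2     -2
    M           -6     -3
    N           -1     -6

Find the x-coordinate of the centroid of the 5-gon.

143/213

Apply the shoelace (surveyor's) formula. First the cross-terms c_i = x_i·y_{i+1} − x_{i+1}·y_i:
  40, -10, -18, 33, 26  ⇒  2A = 71, A = 35.5.
Then Σ (x_i + x_{i+1})·c_i = 143, so x̄ = 143 / (6·35.5) = 143/213.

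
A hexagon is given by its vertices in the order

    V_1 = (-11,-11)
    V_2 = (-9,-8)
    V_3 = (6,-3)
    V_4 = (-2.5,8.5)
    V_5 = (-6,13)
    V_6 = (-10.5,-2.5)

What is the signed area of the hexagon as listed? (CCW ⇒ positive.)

V_1→V_2: (-11)(-8) − (-9)(-11) = -11
V_2→V_3: (-9)(-3) − (6)(-8) = 75
V_3→V_4: (6)(8.5) − (-2.5)(-3) = 43.5
V_4→V_5: (-2.5)(13) − (-6)(8.5) = 18.5
V_5→V_6: (-6)(-2.5) − (-10.5)(13) = 151.5
V_6→V_1: (-10.5)(-11) − (-11)(-2.5) = 88
Σ = 365.5
Signed area = Σ/2 = 182.75 (positive ⇒ counter-clockwise traversal).

182.75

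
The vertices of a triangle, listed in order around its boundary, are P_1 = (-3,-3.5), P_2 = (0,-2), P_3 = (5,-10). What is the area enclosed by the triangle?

P_1→P_2: (-3)(-2) − (0)(-3.5) = 6
P_2→P_3: (0)(-10) − (5)(-2) = 10
P_3→P_1: (5)(-3.5) − (-3)(-10) = -47.5
Σ = -31.5
Area = |Σ|/2 = 15.75.

15.75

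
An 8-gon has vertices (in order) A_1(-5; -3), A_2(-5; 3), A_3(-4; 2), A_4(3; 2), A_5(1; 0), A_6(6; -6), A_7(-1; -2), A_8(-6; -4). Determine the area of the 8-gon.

Σ = (-30) + (2) + (-14) + (-2) + (-6) + (-18) + (-8) + (-2) = -78
Area = |Σ|/2 = 39.

39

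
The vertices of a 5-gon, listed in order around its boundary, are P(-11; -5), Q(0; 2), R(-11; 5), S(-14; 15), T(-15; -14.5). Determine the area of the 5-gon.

Σ = (-22) + (22) + (-95) + (428) + (-84.5) = 248.5
Area = |Σ|/2 = 124.25.

124.25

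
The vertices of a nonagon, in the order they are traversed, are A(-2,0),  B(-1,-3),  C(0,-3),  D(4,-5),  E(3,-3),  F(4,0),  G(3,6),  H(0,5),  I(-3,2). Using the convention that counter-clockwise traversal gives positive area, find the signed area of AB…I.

Apply the surveyor's formula: 2A = Σ (x_i·y_{i+1} − x_{i+1}·y_i), indices taken mod 9.
Cross-terms: 6, 3, 12, 3, 12, 24, 15, 15, 4  ⇒  Σ = 94
Signed area = Σ/2 = 47 (positive ⇒ counter-clockwise traversal).

47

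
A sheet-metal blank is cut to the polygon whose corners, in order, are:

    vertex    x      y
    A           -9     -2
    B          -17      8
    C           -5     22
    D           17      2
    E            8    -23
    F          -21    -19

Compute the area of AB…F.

Apply the surveyor's formula: 2A = Σ (x_i·y_{i+1} − x_{i+1}·y_i), indices taken mod 6.
Cross-terms: -106, -334, -384, -407, -635, -129  ⇒  Σ = -1995
Area = |Σ|/2 = 997.5.

997.5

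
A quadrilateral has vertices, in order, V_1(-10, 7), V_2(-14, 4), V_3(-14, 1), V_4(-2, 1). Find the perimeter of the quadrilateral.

|V_1V_2| = √((-4)² + (-3)²) = √25 = 5
|V_2V_3| = √((0)² + (-3)²) = √9 = 3
|V_3V_4| = √((12)² + (0)²) = √144 = 12
|V_4V_1| = √((-8)² + (6)²) = √100 = 10
Perimeter = 5 + 3 + 12 + 10 = 30.

30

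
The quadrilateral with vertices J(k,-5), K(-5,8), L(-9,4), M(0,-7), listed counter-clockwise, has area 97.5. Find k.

7

The doubled signed area Σ (x_i y_{i+1} − x_{i+1} y_i) is linear in k.
With k=0 it equals 90; the coefficient of k is 15 (from the two edges through J).
So 15·k + 90 = 2·97.5 = 195 ⇒ k = 7.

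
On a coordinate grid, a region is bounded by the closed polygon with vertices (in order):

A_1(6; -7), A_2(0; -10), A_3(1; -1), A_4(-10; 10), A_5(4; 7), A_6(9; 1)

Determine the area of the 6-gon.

Apply the shoelace formula: 2A = Σ (x_i·y_{i+1} − x_{i+1}·y_i), indices taken mod 6.
Σ = (-60) + (10) + (0) + (-110) + (-59) + (-69) = -288
Area = |Σ|/2 = 144.

144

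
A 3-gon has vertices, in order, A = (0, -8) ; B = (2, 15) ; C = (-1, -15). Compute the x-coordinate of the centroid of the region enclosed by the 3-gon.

Apply the surveyor's formula. First the cross-terms c_i = x_i·y_{i+1} − x_{i+1}·y_i:
  16, -15, 8  ⇒  2A = 9, A = 4.5.
Then Σ (x_i + x_{i+1})·c_i = 9, so x̄ = 9 / (6·4.5) = 1/3.

1/3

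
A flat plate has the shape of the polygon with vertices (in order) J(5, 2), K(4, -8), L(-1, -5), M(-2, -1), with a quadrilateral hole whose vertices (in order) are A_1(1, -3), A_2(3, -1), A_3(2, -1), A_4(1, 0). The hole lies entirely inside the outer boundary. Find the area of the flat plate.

39.5

Outer boundary:
Apply the shoelace (surveyor's) formula: 2A = Σ (x_i·y_{i+1} − x_{i+1}·y_i), indices taken mod 4.
Σ = (-48) + (-28) + (-9) + (1) = -84
Area = |Σ|/2 = 42.
Hole:
Σ = (8) + (-1) + (1) + (-3) = 5
Area = |Σ|/2 = 2.5.
Net area = 42 − 2.5 = 39.5.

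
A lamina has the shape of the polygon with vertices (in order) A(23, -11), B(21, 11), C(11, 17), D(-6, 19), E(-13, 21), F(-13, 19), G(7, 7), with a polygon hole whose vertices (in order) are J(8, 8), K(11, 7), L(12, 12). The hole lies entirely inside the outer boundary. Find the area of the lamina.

Outer boundary:
Apply Gauss's area formula: 2A = Σ (x_i·y_{i+1} − x_{i+1}·y_i), indices taken mod 7.
Σ = (484) + (236) + (311) + (121) + (26) + (-224) + (-238) = 716
Area = |Σ|/2 = 358.
Hole:
Cross-terms: -32, 48, 0  ⇒  Σ = 16
Area = |Σ|/2 = 8.
Net area = 358 − 8 = 350.

350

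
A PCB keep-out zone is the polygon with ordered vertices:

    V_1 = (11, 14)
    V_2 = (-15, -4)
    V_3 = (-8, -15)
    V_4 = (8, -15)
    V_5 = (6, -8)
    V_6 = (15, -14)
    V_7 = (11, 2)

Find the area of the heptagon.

Σ = (166) + (193) + (240) + (26) + (36) + (184) + (132) = 977
Area = |Σ|/2 = 488.5.

488.5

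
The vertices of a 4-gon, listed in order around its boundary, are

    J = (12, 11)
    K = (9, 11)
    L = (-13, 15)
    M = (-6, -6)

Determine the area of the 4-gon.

242.5

J→K: (12)(11) − (9)(11) = 33
K→L: (9)(15) − (-13)(11) = 278
L→M: (-13)(-6) − (-6)(15) = 168
M→J: (-6)(11) − (12)(-6) = 6
Σ = 485
Area = |Σ|/2 = 242.5.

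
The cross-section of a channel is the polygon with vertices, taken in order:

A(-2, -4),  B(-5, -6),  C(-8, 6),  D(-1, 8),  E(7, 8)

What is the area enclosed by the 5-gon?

A→B: (-2)(-6) − (-5)(-4) = -8
B→C: (-5)(6) − (-8)(-6) = -78
C→D: (-8)(8) − (-1)(6) = -58
D→E: (-1)(8) − (7)(8) = -64
E→A: (7)(-4) − (-2)(8) = -12
Σ = -220
Area = |Σ|/2 = 110.

110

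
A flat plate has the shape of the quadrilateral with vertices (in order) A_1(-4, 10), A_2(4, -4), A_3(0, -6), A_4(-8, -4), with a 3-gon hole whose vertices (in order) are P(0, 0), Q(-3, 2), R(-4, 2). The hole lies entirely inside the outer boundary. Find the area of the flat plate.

95

Outer boundary:
Apply the surveyor's formula: 2A = Σ (x_i·y_{i+1} − x_{i+1}·y_i), indices taken mod 4.
Cross-terms: -24, -24, -48, -96  ⇒  Σ = -192
Area = |Σ|/2 = 96.
Hole:
Apply the shoelace formula: 2A = Σ (x_i·y_{i+1} − x_{i+1}·y_i), indices taken mod 3.
Σ = (0) + (2) + (0) = 2
Area = |Σ|/2 = 1.
Net area = 96 − 1 = 95.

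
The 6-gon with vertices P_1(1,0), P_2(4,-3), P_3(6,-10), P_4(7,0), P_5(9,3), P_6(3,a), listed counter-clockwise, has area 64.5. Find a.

9

The doubled signed area Σ (x_i y_{i+1} − x_{i+1} y_i) is linear in a.
With a=0 it equals 57; the coefficient of a is 8 (from the two edges through P_6).
So 8·a + 57 = 2·64.5 = 129 ⇒ a = 9.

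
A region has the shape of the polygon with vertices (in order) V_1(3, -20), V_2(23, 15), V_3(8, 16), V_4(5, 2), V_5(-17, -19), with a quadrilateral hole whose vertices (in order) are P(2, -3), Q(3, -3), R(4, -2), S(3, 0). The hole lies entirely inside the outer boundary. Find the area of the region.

Outer boundary:
Apply Gauss's area formula: 2A = Σ (x_i·y_{i+1} − x_{i+1}·y_i), indices taken mod 5.
Σ = (505) + (248) + (-64) + (-61) + (397) = 1025
Area = |Σ|/2 = 512.5.
Hole:
P→Q: (2)(-3) − (3)(-3) = 3
Q→R: (3)(-2) − (4)(-3) = 6
R→S: (4)(0) − (3)(-2) = 6
S→P: (3)(-3) − (2)(0) = -9
Σ = 6
Area = |Σ|/2 = 3.
Net area = 512.5 − 3 = 509.5.

509.5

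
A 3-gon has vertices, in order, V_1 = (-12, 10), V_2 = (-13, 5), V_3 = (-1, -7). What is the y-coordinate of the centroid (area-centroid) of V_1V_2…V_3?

Apply the shoelace (surveyor's) formula. First the cross-terms c_i = x_i·y_{i+1} − x_{i+1}·y_i:
  70, 96, -94  ⇒  2A = 72, A = 36.
Then Σ (y_i + y_{i+1})·c_i = 576, so ȳ = 576 / (6·36) = 8/3.

8/3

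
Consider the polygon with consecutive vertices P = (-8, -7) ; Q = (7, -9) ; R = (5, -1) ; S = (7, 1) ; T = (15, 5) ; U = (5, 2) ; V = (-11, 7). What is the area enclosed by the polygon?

P→Q: (-8)(-9) − (7)(-7) = 121
Q→R: (7)(-1) − (5)(-9) = 38
R→S: (5)(1) − (7)(-1) = 12
S→T: (7)(5) − (15)(1) = 20
T→U: (15)(2) − (5)(5) = 5
U→V: (5)(7) − (-11)(2) = 57
V→P: (-11)(-7) − (-8)(7) = 133
Σ = 386
Area = |Σ|/2 = 193.

193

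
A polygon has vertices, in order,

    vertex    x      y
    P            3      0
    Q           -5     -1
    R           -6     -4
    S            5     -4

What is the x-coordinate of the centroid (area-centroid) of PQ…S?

Apply Gauss's area formula. First the cross-terms c_i = x_i·y_{i+1} − x_{i+1}·y_i:
  -3, 14, 44, 12  ⇒  2A = 67, A = 33.5.
Then Σ (x_i + x_{i+1})·c_i = -96, so x̄ = -96 / (6·33.5) = -32/67.

-32/67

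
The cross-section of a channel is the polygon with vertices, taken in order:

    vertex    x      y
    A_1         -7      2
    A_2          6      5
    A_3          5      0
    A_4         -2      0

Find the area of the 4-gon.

38

Apply the shoelace (surveyor's) formula: 2A = Σ (x_i·y_{i+1} − x_{i+1}·y_i), indices taken mod 4.
Cross-terms: -47, -25, 0, -4  ⇒  Σ = -76
Area = |Σ|/2 = 38.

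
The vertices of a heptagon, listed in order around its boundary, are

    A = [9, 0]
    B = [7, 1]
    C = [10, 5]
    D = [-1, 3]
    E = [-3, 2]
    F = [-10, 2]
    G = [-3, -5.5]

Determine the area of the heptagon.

A→B: (9)(1) − (7)(0) = 9
B→C: (7)(5) − (10)(1) = 25
C→D: (10)(3) − (-1)(5) = 35
D→E: (-1)(2) − (-3)(3) = 7
E→F: (-3)(2) − (-10)(2) = 14
F→G: (-10)(-5.5) − (-3)(2) = 61
G→A: (-3)(0) − (9)(-5.5) = 49.5
Σ = 200.5
Area = |Σ|/2 = 100.25.

100.25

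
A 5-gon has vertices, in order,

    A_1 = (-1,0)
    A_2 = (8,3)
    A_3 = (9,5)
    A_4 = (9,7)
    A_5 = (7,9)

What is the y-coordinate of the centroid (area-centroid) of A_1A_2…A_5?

Apply the shoelace formula. First the cross-terms c_i = x_i·y_{i+1} − x_{i+1}·y_i:
  -3, 13, 18, 32, 9  ⇒  2A = 69, A = 34.5.
Then Σ (y_i + y_{i+1})·c_i = 904, so ȳ = 904 / (6·34.5) = 904/207.

904/207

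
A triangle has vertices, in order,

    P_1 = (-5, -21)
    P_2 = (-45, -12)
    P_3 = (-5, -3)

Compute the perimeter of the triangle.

|P_1P_2| = √((-40)² + (9)²) = √1681 = 41
|P_2P_3| = √((40)² + (9)²) = √1681 = 41
|P_3P_1| = √((0)² + (-18)²) = √324 = 18
Perimeter = 41 + 41 + 18 = 100.

100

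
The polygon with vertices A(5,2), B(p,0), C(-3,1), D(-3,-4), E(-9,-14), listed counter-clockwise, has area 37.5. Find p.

Write out the shoelace sum; only the two edges meeting at B involve p:
2·Area = [(5·0 − p·2) + (p·1 − (-3)·0)] + 73
       = -1·p + 73 = 75
⇒ p = -2.

-2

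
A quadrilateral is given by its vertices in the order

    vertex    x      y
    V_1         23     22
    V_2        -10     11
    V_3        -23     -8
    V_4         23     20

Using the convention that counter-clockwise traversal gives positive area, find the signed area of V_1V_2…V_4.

V_1→V_2: (23)(11) − (-10)(22) = 473
V_2→V_3: (-10)(-8) − (-23)(11) = 333
V_3→V_4: (-23)(20) − (23)(-8) = -276
V_4→V_1: (23)(22) − (23)(20) = 46
Σ = 576
Signed area = Σ/2 = 288 (positive ⇒ counter-clockwise traversal).

288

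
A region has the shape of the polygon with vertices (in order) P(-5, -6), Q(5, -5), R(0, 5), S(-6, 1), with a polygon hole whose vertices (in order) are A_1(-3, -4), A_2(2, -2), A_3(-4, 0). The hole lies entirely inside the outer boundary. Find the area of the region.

64.5

Outer boundary:
Σ = (55) + (25) + (30) + (41) = 151
Area = |Σ|/2 = 75.5.
Hole:
Apply the shoelace (surveyor's) formula: 2A = Σ (x_i·y_{i+1} − x_{i+1}·y_i), indices taken mod 3.
Cross-terms: 14, -8, 16  ⇒  Σ = 22
Area = |Σ|/2 = 11.
Net area = 75.5 − 11 = 64.5.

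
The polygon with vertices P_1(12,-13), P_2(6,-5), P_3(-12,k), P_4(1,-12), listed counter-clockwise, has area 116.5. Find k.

The doubled signed area Σ (x_i y_{i+1} − x_{i+1} y_i) is linear in k.
With k=0 it equals 233; the coefficient of k is 5 (from the two edges through P_3).
So 5·k + 233 = 2·116.5 = 233 ⇒ k = 0.

0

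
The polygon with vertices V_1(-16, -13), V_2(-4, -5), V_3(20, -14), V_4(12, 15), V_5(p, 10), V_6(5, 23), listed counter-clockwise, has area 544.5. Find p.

Write out the shoelace sum; only the two edges meeting at V_5 involve p:
2·Area = [(12·10 − p·15) + (p·23 − 5·10)] + 955
       = 8·p + 1025 = 1089
⇒ p = 8.

8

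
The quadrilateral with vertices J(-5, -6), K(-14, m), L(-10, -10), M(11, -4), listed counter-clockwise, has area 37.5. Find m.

The doubled signed area Σ (x_i y_{i+1} − x_{i+1} y_i) is linear in m.
With m=0 it equals 120; the coefficient of m is 5 (from the two edges through K).
So 5·m + 120 = 2·37.5 = 75 ⇒ m = -9.

-9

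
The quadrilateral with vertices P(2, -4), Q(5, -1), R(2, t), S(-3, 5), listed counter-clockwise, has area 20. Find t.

The doubled signed area Σ (x_i y_{i+1} − x_{i+1} y_i) is linear in t.
With t=0 it equals 32; the coefficient of t is 8 (from the two edges through R).
So 8·t + 32 = 2·20 = 40 ⇒ t = 1.

1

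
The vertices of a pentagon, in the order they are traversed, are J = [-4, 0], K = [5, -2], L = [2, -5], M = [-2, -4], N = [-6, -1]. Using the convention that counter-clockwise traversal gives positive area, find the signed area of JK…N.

-28.5

Apply the shoelace formula: 2A = Σ (x_i·y_{i+1} − x_{i+1}·y_i), indices taken mod 5.
Cross-terms: 8, -21, -18, -22, -4  ⇒  Σ = -57
Signed area = Σ/2 = -28.5 (negative ⇒ clockwise traversal).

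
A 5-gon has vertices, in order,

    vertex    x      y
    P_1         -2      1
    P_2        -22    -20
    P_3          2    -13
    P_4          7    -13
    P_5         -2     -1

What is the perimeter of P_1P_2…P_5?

76

|P_1P_2| = √((-20)² + (-21)²) = √841 = 29
|P_2P_3| = √((24)² + (7)²) = √625 = 25
|P_3P_4| = √((5)² + (0)²) = √25 = 5
|P_4P_5| = √((-9)² + (12)²) = √225 = 15
|P_5P_1| = √((0)² + (2)²) = √4 = 2
Perimeter = 29 + 25 + 5 + 15 + 2 = 76.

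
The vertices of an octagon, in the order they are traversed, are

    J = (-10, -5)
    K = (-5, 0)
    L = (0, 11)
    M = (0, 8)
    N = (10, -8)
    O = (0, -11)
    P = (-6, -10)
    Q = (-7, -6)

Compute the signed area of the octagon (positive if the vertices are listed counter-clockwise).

Apply the shoelace formula: 2A = Σ (x_i·y_{i+1} − x_{i+1}·y_i), indices taken mod 8.
Σ = (-25) + (-55) + (0) + (-80) + (-110) + (-66) + (-34) + (-25) = -395
Signed area = Σ/2 = -197.5 (negative ⇒ clockwise traversal).

-197.5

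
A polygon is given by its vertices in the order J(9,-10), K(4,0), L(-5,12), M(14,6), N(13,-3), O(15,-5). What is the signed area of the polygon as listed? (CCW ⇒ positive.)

-177.5

Apply the surveyor's formula: 2A = Σ (x_i·y_{i+1} − x_{i+1}·y_i), indices taken mod 6.
Σ = (40) + (48) + (-198) + (-120) + (-20) + (-105) = -355
Signed area = Σ/2 = -177.5 (negative ⇒ clockwise traversal).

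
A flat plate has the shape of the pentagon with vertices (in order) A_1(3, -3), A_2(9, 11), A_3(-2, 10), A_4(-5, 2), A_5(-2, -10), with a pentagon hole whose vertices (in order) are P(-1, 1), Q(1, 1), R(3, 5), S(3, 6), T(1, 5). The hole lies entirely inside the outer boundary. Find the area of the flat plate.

Outer boundary:
Apply the shoelace formula: 2A = Σ (x_i·y_{i+1} − x_{i+1}·y_i), indices taken mod 5.
Σ = (60) + (112) + (46) + (54) + (36) = 308
Area = |Σ|/2 = 154.
Hole:
P→Q: (-1)(1) − (1)(1) = -2
Q→R: (1)(5) − (3)(1) = 2
R→S: (3)(6) − (3)(5) = 3
S→T: (3)(5) − (1)(6) = 9
T→P: (1)(1) − (-1)(5) = 6
Σ = 18
Area = |Σ|/2 = 9.
Net area = 154 − 9 = 145.

145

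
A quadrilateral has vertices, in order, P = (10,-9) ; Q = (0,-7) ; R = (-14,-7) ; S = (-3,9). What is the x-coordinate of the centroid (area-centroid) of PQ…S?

Apply Gauss's area formula. First the cross-terms c_i = x_i·y_{i+1} − x_{i+1}·y_i:
  -70, -98, -147, -63  ⇒  2A = -378, A = -189.
Then Σ (x_i + x_{i+1})·c_i = 2730, so x̄ = 2730 / (6·(-189)) = -65/27.

-65/27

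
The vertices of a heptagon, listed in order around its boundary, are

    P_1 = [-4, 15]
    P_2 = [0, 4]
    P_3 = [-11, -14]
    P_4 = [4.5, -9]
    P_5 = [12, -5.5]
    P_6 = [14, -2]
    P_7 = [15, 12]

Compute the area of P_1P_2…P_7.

Apply the shoelace (surveyor's) formula: 2A = Σ (x_i·y_{i+1} − x_{i+1}·y_i), indices taken mod 7.
Cross-terms: -16, 44, 162, 83.25, 53, 198, 273  ⇒  Σ = 797.25
Area = |Σ|/2 = 398.625.

398.625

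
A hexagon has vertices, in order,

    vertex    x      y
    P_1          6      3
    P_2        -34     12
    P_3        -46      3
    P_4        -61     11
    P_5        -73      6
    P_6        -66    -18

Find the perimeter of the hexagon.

186

|P_1P_2| = √((-40)² + (9)²) = √1681 = 41
|P_2P_3| = √((-12)² + (-9)²) = √225 = 15
|P_3P_4| = √((-15)² + (8)²) = √289 = 17
|P_4P_5| = √((-12)² + (-5)²) = √169 = 13
|P_5P_6| = √((7)² + (-24)²) = √625 = 25
|P_6P_1| = √((72)² + (21)²) = √5625 = 75
Perimeter = 41 + 15 + 17 + 13 + 25 + 75 = 186.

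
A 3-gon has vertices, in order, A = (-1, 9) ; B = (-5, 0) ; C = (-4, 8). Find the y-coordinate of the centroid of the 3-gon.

17/3

Apply Gauss's area formula. First the cross-terms c_i = x_i·y_{i+1} − x_{i+1}·y_i:
  45, -40, -28  ⇒  2A = -23, A = -11.5.
Then Σ (y_i + y_{i+1})·c_i = -391, so ȳ = -391 / (6·(-11.5)) = 17/3.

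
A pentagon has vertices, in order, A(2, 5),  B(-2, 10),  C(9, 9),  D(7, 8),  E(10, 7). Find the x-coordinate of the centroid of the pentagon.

707/192

Apply the shoelace (surveyor's) formula. First the cross-terms c_i = x_i·y_{i+1} − x_{i+1}·y_i:
  30, -108, 9, -31, 36  ⇒  2A = -64, A = -32.
Then Σ (x_i + x_{i+1})·c_i = -707, so x̄ = -707 / (6·(-32)) = 707/192.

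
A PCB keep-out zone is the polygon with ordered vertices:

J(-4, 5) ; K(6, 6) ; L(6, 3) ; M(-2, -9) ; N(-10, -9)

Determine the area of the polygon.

139

Apply the shoelace (surveyor's) formula: 2A = Σ (x_i·y_{i+1} − x_{i+1}·y_i), indices taken mod 5.
J→K: (-4)(6) − (6)(5) = -54
K→L: (6)(3) − (6)(6) = -18
L→M: (6)(-9) − (-2)(3) = -48
M→N: (-2)(-9) − (-10)(-9) = -72
N→J: (-10)(5) − (-4)(-9) = -86
Σ = -278
Area = |Σ|/2 = 139.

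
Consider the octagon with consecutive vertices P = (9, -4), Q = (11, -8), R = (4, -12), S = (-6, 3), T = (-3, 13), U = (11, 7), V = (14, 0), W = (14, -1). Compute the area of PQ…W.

290

Apply the surveyor's formula: 2A = Σ (x_i·y_{i+1} − x_{i+1}·y_i), indices taken mod 8.
P→Q: (9)(-8) − (11)(-4) = -28
Q→R: (11)(-12) − (4)(-8) = -100
R→S: (4)(3) − (-6)(-12) = -60
S→T: (-6)(13) − (-3)(3) = -69
T→U: (-3)(7) − (11)(13) = -164
U→V: (11)(0) − (14)(7) = -98
V→W: (14)(-1) − (14)(0) = -14
W→P: (14)(-4) − (9)(-1) = -47
Σ = -580
Area = |Σ|/2 = 290.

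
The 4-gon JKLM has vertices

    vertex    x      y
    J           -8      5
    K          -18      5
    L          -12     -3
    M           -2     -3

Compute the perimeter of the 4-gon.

|JK| = √((-10)² + (0)²) = √100 = 10
|KL| = √((6)² + (-8)²) = √100 = 10
|LM| = √((10)² + (0)²) = √100 = 10
|MJ| = √((-6)² + (8)²) = √100 = 10
Perimeter = 10 + 10 + 10 + 10 = 40.

40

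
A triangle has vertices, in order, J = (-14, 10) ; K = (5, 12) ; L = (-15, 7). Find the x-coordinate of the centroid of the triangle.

-8

Apply the shoelace formula. First the cross-terms c_i = x_i·y_{i+1} − x_{i+1}·y_i:
  -218, 215, -52  ⇒  2A = -55, A = -27.5.
Then Σ (x_i + x_{i+1})·c_i = 1320, so x̄ = 1320 / (6·(-27.5)) = -8.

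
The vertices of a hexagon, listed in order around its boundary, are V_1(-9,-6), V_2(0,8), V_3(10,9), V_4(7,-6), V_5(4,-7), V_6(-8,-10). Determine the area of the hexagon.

V_1→V_2: (-9)(8) − (0)(-6) = -72
V_2→V_3: (0)(9) − (10)(8) = -80
V_3→V_4: (10)(-6) − (7)(9) = -123
V_4→V_5: (7)(-7) − (4)(-6) = -25
V_5→V_6: (4)(-10) − (-8)(-7) = -96
V_6→V_1: (-8)(-6) − (-9)(-10) = -42
Σ = -438
Area = |Σ|/2 = 219.

219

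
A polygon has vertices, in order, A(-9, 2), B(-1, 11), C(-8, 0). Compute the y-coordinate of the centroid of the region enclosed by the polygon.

13/3

Apply the surveyor's formula. First the cross-terms c_i = x_i·y_{i+1} − x_{i+1}·y_i:
  -97, 88, -16  ⇒  2A = -25, A = -12.5.
Then Σ (y_i + y_{i+1})·c_i = -325, so ȳ = -325 / (6·(-12.5)) = 13/3.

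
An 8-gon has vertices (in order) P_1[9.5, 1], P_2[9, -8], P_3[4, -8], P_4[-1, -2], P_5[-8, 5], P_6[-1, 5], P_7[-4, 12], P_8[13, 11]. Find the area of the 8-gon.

240.25

Apply the shoelace formula: 2A = Σ (x_i·y_{i+1} − x_{i+1}·y_i), indices taken mod 8.
Cross-terms: -85, -40, -16, -21, -35, 8, -200, -91.5  ⇒  Σ = -480.5
Area = |Σ|/2 = 240.25.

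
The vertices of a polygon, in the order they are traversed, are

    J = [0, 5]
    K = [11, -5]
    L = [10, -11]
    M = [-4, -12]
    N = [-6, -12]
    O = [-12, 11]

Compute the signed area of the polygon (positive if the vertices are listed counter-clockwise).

-292

Apply the shoelace (surveyor's) formula: 2A = Σ (x_i·y_{i+1} − x_{i+1}·y_i), indices taken mod 6.
Σ = (-55) + (-71) + (-164) + (-24) + (-210) + (-60) = -584
Signed area = Σ/2 = -292 (negative ⇒ clockwise traversal).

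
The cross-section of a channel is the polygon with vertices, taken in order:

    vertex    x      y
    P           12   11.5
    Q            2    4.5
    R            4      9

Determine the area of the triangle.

15.5

Σ = (31) + (0) + (-62) = -31
Area = |Σ|/2 = 15.5.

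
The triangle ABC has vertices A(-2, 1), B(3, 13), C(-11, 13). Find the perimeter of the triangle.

|AB| = √((5)² + (12)²) = √169 = 13
|BC| = √((-14)² + (0)²) = √196 = 14
|CA| = √((9)² + (-12)²) = √225 = 15
Perimeter = 13 + 14 + 15 = 42.

42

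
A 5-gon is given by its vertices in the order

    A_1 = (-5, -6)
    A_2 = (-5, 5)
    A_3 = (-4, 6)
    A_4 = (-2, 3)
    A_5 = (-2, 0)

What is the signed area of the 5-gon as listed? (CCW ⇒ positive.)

-23.5

Apply the surveyor's formula: 2A = Σ (x_i·y_{i+1} − x_{i+1}·y_i), indices taken mod 5.
Σ = (-55) + (-10) + (0) + (6) + (12) = -47
Signed area = Σ/2 = -23.5 (negative ⇒ clockwise traversal).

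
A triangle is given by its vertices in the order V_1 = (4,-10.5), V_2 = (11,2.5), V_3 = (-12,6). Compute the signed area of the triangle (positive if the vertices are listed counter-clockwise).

161.75

Cross-terms: 125.5, 96, 102  ⇒  Σ = 323.5
Signed area = Σ/2 = 161.75 (positive ⇒ counter-clockwise traversal).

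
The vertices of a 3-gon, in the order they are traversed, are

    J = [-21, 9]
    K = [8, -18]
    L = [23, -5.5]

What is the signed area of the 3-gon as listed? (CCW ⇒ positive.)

J→K: (-21)(-18) − (8)(9) = 306
K→L: (8)(-5.5) − (23)(-18) = 370
L→J: (23)(9) − (-21)(-5.5) = 91.5
Σ = 767.5
Signed area = Σ/2 = 383.75 (positive ⇒ counter-clockwise traversal).

383.75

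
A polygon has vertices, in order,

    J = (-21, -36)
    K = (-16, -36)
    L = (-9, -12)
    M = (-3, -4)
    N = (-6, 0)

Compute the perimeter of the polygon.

|JK| = √((5)² + (0)²) = √25 = 5
|KL| = √((7)² + (24)²) = √625 = 25
|LM| = √((6)² + (8)²) = √100 = 10
|MN| = √((-3)² + (4)²) = √25 = 5
|NJ| = √((-15)² + (-36)²) = √1521 = 39
Perimeter = 5 + 25 + 10 + 5 + 39 = 84.

84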